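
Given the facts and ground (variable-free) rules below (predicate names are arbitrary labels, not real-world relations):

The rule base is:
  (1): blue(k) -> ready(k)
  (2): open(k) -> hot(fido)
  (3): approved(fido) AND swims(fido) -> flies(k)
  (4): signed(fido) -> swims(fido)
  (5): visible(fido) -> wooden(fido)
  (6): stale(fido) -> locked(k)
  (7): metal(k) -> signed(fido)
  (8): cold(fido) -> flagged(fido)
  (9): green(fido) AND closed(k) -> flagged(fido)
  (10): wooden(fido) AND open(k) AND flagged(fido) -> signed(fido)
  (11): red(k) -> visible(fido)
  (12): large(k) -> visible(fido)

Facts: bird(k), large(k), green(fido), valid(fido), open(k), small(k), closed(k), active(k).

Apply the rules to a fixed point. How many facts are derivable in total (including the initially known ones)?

14

Round 1 fires (2), (9), (12), giving hot(fido), flagged(fido), visible(fido).
Round 2 fires (5), giving wooden(fido).
Round 3 fires (10), giving signed(fido).
Round 4 fires (4), giving swims(fido).
Closure: {active(k), bird(k), closed(k), flagged(fido), green(fido), hot(fido), large(k), open(k), signed(fido), small(k), swims(fido), valid(fido), visible(fido), wooden(fido)} — 14 facts.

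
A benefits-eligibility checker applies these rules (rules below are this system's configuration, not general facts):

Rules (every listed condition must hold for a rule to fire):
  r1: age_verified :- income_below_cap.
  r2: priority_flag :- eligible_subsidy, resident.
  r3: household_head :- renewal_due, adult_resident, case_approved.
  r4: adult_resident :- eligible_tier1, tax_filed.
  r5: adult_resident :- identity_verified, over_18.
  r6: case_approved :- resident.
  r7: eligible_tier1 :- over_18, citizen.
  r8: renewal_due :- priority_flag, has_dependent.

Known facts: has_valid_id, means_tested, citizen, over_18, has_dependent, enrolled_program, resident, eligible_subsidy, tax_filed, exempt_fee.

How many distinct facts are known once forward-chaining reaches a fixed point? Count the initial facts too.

16

Round 1: r2 [priority_flag :- eligible_subsidy, resident.]; r6 [case_approved :- resident.]; r7 [eligible_tier1 :- over_18, citizen.]. New: priority_flag, case_approved, eligible_tier1.
Round 2: r4 [adult_resident :- eligible_tier1, tax_filed.]; r8 [renewal_due :- priority_flag, has_dependent.]. New: adult_resident, renewal_due.
Round 3: r3 [household_head :- renewal_due, adult_resident, case_approved.]. New: household_head.
Closure: {adult_resident, case_approved, citizen, eligible_subsidy, eligible_tier1, enrolled_program, exempt_fee, has_dependent, has_valid_id, household_head, means_tested, over_18, priority_flag, renewal_due, resident, tax_filed} — 16 facts.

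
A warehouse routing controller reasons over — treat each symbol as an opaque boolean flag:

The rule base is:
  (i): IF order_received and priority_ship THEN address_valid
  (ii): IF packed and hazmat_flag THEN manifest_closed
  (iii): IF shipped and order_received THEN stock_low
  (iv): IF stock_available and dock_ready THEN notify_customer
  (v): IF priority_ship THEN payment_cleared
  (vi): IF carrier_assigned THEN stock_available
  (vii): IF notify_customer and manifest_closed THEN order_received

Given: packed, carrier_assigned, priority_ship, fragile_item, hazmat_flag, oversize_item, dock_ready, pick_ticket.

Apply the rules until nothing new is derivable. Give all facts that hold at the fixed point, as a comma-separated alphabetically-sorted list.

address_valid, carrier_assigned, dock_ready, fragile_item, hazmat_flag, manifest_closed, notify_customer, order_received, oversize_item, packed, payment_cleared, pick_ticket, priority_ship, stock_available

Round 1 fires (ii), (v), (vi), giving manifest_closed, payment_cleared, stock_available.
Round 2 fires (iv), giving notify_customer.
Round 3 fires (vii), giving order_received.
Round 4 fires (i), giving address_valid.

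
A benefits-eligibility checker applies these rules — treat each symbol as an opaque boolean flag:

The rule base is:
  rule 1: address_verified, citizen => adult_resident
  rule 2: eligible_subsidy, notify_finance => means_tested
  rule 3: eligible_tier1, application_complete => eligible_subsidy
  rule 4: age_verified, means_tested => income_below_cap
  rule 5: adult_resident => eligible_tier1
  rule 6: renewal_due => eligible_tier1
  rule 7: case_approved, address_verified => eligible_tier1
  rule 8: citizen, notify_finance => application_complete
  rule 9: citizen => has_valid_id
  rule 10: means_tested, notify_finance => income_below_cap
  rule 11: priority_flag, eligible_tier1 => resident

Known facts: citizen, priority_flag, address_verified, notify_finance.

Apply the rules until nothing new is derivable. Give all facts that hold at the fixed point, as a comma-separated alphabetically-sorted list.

Round 1 — rule 1, rule 8, rule 9, derive adult_resident, application_complete, has_valid_id.
Round 2 — rule 5, derive eligible_tier1.
Round 3 — rule 3, rule 11, derive eligible_subsidy, resident.
Round 4 — rule 2, derive means_tested.
Round 5 — rule 10, derive income_below_cap.

address_verified, adult_resident, application_complete, citizen, eligible_subsidy, eligible_tier1, has_valid_id, income_below_cap, means_tested, notify_finance, priority_flag, resident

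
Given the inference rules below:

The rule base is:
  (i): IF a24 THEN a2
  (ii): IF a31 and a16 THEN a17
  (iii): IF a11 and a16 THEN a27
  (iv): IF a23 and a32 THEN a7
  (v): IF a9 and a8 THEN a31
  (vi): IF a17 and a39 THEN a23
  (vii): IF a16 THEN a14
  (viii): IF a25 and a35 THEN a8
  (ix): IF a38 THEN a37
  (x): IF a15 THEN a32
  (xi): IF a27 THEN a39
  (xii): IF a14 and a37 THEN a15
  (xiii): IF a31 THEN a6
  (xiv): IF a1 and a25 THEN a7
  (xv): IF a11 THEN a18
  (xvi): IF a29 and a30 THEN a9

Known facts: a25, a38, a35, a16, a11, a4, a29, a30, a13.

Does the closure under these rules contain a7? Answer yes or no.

yes

Round 1 fires (iii), (vii), (viii), (ix), (xv), (xvi), giving a27, a14, a8, a37, a18, a9.
Round 2 fires (v), (xi), (xii), giving a31, a39, a15.
Round 3 fires (ii), (x), (xiii), giving a17, a32, a6.
Round 4 fires (vi), giving a23.
Round 5 fires (iv), giving a7.
a7 appears in round 5, so it is derivable.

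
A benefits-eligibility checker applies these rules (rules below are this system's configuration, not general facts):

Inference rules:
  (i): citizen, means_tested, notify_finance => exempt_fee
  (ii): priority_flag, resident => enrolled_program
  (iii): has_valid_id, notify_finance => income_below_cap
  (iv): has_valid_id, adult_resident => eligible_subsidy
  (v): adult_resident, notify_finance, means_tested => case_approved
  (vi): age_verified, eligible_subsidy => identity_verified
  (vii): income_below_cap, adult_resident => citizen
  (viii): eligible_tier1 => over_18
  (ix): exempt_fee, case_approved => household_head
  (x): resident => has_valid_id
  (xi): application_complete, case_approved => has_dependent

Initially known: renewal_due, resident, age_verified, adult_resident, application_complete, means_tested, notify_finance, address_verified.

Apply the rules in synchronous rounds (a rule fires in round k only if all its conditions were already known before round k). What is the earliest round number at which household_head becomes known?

5

[1] (v) [adult_resident, notify_finance, means_tested => case_approved]; (x) [resident => has_valid_id]. ⇒ new: case_approved, has_valid_id.
[2] (iii) [has_valid_id, notify_finance => income_below_cap]; (iv) [has_valid_id, adult_resident => eligible_subsidy]; (xi) [application_complete, case_approved => has_dependent]. ⇒ new: income_below_cap, eligible_subsidy, has_dependent.
[3] (vi) [age_verified, eligible_subsidy => identity_verified]; (vii) [income_below_cap, adult_resident => citizen]. ⇒ new: identity_verified, citizen.
[4] (i) [citizen, means_tested, notify_finance => exempt_fee]. ⇒ new: exempt_fee.
[5] (ix) [exempt_fee, case_approved => household_head]. ⇒ new: household_head.
household_head first appears in round 5.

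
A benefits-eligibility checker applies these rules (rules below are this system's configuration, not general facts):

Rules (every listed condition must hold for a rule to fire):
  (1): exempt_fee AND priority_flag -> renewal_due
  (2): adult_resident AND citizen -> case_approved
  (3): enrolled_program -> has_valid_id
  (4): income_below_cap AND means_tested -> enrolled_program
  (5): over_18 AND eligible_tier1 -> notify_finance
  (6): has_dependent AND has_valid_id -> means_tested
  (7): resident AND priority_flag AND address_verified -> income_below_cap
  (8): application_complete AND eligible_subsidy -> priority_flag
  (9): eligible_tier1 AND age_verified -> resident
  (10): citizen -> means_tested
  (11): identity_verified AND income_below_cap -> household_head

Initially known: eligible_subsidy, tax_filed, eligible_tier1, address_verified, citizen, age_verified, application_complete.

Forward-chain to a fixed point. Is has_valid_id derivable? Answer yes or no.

Round 1 — (8), (9), (10), derive priority_flag, resident, means_tested.
Round 2 — (7), derive income_below_cap.
Round 3 — (4), derive enrolled_program.
Round 4 — (3), derive has_valid_id.
has_valid_id appears in round 4, so it is derivable.

yes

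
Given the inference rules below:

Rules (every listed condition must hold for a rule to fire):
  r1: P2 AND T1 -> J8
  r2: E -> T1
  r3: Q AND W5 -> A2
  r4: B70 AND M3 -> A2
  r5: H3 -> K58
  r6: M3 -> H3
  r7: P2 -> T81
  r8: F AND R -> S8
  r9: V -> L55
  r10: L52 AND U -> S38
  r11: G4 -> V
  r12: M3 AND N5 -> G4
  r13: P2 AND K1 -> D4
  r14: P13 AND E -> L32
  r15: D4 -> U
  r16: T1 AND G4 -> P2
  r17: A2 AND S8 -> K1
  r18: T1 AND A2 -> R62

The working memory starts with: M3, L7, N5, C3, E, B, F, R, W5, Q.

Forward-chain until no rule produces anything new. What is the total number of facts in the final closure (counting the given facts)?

25

Round 1 — r2, r3, r6, r8, r12, derive T1, A2, H3, S8, G4.
Round 2 — r5, r11, r16, r17, r18, derive K58, V, P2, K1, R62.
Round 3 — r1, r7, r9, r13, derive J8, T81, L55, D4.
Round 4 — r15, derive U.
Closure: {A2, B, C3, D4, E, F, G4, H3, J8, K1, K58, L55, L7, M3, N5, P2, Q, R, R62, S8, T1, T81, U, V, W5} — 25 facts.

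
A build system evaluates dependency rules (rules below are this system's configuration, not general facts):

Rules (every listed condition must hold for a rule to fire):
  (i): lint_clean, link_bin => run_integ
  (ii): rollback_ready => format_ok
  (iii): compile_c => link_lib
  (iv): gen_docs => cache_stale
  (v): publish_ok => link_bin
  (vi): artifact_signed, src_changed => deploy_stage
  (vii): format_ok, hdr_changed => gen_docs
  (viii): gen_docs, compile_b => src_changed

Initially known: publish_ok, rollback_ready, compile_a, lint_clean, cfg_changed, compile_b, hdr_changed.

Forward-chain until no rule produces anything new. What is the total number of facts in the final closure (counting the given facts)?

Round 1: (ii) [rollback_ready => format_ok]; (v) [publish_ok => link_bin]. Adds format_ok, link_bin.
Round 2: (i) [lint_clean, link_bin => run_integ]; (vii) [format_ok, hdr_changed => gen_docs]. Adds run_integ, gen_docs.
Round 3: (iv) [gen_docs => cache_stale]; (viii) [gen_docs, compile_b => src_changed]. Adds cache_stale, src_changed.
Closure: {cache_stale, cfg_changed, compile_a, compile_b, format_ok, gen_docs, hdr_changed, link_bin, lint_clean, publish_ok, rollback_ready, run_integ, src_changed} — 13 facts.

13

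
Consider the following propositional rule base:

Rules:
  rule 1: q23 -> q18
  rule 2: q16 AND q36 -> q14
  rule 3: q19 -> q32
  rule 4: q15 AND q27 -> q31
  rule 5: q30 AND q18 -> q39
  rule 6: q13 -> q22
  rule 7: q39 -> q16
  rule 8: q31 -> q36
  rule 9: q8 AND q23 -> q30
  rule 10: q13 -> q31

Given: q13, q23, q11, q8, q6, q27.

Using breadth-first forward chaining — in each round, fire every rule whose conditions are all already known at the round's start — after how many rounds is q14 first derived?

[1] rule 1 [q23 -> q18]; rule 6 [q13 -> q22]; rule 9 [q8 AND q23 -> q30]; rule 10 [q13 -> q31]. ⇒ new: q18, q22, q30, q31.
[2] rule 5 [q30 AND q18 -> q39]; rule 8 [q31 -> q36]. ⇒ new: q39, q36.
[3] rule 7 [q39 -> q16]. ⇒ new: q16.
[4] rule 2 [q16 AND q36 -> q14]. ⇒ new: q14.
q14 first appears in round 4.

4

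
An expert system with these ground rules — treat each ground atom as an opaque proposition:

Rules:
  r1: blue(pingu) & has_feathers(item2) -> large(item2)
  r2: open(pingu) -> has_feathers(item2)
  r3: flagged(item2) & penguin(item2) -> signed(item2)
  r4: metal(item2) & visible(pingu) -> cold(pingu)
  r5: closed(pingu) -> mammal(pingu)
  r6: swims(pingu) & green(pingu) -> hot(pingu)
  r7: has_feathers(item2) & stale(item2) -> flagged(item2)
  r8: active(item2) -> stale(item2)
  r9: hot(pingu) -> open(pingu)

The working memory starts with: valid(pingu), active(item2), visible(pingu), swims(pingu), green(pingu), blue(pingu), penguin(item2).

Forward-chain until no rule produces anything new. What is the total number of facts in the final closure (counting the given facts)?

14

Round 1: r6 [swims(pingu) & green(pingu) -> hot(pingu)]; r8 [active(item2) -> stale(item2)]. Adds hot(pingu), stale(item2).
Round 2: r9 [hot(pingu) -> open(pingu)]. Adds open(pingu).
Round 3: r2 [open(pingu) -> has_feathers(item2)]. Adds has_feathers(item2).
Round 4: r1 [blue(pingu) & has_feathers(item2) -> large(item2)]; r7 [has_feathers(item2) & stale(item2) -> flagged(item2)]. Adds large(item2), flagged(item2).
Round 5: r3 [flagged(item2) & penguin(item2) -> signed(item2)]. Adds signed(item2).
Closure: {active(item2), blue(pingu), flagged(item2), green(pingu), has_feathers(item2), hot(pingu), large(item2), open(pingu), penguin(item2), signed(item2), stale(item2), swims(pingu), valid(pingu), visible(pingu)} — 14 facts.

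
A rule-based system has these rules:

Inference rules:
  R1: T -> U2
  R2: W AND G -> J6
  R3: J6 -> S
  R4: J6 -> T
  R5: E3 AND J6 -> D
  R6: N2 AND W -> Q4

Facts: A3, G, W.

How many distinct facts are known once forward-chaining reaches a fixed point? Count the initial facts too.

Round 1 — R2, derive J6.
Round 2 — R3, R4, derive S, T.
Round 3 — R1, derive U2.
Closure: {A3, G, J6, S, T, U2, W} — 7 facts.

7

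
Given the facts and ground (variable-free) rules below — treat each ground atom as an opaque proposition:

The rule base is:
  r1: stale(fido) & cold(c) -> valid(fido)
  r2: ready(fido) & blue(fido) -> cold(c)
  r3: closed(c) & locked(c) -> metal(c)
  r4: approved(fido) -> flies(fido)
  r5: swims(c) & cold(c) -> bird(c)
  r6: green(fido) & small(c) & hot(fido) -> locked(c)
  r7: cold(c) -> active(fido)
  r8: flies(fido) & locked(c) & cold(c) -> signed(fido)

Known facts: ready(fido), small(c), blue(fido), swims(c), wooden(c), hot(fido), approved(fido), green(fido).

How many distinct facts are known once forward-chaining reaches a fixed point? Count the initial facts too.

Round 1 — r2, r4, r6, derive cold(c), flies(fido), locked(c).
Round 2 — r5, r7, r8, derive bird(c), active(fido), signed(fido).
Closure: {active(fido), approved(fido), bird(c), blue(fido), cold(c), flies(fido), green(fido), hot(fido), locked(c), ready(fido), signed(fido), small(c), swims(c), wooden(c)} — 14 facts.

14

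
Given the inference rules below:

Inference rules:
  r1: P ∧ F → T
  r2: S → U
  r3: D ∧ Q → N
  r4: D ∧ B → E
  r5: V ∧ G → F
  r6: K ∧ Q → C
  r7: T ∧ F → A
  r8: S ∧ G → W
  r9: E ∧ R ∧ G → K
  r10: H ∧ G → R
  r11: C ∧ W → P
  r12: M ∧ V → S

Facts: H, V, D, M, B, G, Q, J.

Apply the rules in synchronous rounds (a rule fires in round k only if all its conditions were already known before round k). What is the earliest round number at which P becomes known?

4

Round 1 fires r3, r4, r5, r10, r12, giving N, E, F, R, S.
Round 2 fires r2, r8, r9, giving U, W, K.
Round 3 fires r6, giving C.
Round 4 fires r11, giving P.
P first appears in round 4.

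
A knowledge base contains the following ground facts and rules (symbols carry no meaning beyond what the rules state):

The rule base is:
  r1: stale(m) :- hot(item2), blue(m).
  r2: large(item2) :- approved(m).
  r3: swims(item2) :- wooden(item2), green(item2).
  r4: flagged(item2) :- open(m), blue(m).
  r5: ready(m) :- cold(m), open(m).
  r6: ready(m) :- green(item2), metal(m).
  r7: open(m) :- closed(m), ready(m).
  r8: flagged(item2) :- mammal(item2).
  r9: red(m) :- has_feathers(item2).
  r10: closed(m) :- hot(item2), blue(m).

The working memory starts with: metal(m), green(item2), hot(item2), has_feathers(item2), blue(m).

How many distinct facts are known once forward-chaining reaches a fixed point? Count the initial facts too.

Round 1: r1 [stale(m) :- hot(item2), blue(m).]; r6 [ready(m) :- green(item2), metal(m).]; r9 [red(m) :- has_feathers(item2).]; r10 [closed(m) :- hot(item2), blue(m).]. Adds stale(m), ready(m), red(m), closed(m).
Round 2: r7 [open(m) :- closed(m), ready(m).]. Adds open(m).
Round 3: r4 [flagged(item2) :- open(m), blue(m).]. Adds flagged(item2).
Closure: {blue(m), closed(m), flagged(item2), green(item2), has_feathers(item2), hot(item2), metal(m), open(m), ready(m), red(m), stale(m)} — 11 facts.

11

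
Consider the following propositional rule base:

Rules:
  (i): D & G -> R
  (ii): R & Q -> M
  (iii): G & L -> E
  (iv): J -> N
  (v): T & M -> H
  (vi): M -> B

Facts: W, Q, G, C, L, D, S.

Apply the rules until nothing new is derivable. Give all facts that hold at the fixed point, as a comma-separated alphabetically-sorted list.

Round 1: (i) [D & G -> R]; (iii) [G & L -> E]. Adds R, E.
Round 2: (ii) [R & Q -> M]. Adds M.
Round 3: (vi) [M -> B]. Adds B.

B, C, D, E, G, L, M, Q, R, S, W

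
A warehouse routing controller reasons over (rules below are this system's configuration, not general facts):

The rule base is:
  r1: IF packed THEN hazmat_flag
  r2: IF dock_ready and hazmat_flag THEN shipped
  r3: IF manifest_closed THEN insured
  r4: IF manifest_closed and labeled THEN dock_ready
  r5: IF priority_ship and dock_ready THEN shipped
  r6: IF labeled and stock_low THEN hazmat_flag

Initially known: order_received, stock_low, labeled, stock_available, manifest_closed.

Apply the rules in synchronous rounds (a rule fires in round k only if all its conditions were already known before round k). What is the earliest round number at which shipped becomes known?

Round 1 — r3, r4, r6, derive insured, dock_ready, hazmat_flag.
Round 2 — r2, derive shipped.
shipped first appears in round 2.

2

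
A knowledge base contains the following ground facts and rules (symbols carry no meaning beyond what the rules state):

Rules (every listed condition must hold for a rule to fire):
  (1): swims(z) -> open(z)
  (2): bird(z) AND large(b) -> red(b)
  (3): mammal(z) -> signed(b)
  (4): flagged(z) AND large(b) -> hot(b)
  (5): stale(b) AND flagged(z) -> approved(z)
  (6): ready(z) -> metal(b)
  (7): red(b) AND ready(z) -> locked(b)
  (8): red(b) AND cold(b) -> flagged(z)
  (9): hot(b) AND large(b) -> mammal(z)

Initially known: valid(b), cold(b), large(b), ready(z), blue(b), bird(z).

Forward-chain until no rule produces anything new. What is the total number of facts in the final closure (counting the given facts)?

Round 1 — (2), (6), derive red(b), metal(b).
Round 2 — (7), (8), derive locked(b), flagged(z).
Round 3 — (4), derive hot(b).
Round 4 — (9), derive mammal(z).
Round 5 — (3), derive signed(b).
Closure: {bird(z), blue(b), cold(b), flagged(z), hot(b), large(b), locked(b), mammal(z), metal(b), ready(z), red(b), signed(b), valid(b)} — 13 facts.

13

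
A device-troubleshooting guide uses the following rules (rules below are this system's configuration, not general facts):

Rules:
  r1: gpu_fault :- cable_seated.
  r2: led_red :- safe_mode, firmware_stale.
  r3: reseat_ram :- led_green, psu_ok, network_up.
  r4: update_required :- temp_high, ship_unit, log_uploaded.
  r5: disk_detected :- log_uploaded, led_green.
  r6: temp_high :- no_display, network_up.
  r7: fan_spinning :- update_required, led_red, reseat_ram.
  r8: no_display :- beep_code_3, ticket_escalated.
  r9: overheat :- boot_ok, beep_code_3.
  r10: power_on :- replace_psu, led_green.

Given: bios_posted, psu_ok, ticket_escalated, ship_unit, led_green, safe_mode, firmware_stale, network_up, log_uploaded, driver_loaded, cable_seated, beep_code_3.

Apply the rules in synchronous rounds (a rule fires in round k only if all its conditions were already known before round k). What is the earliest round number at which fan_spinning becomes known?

Round 1 — r1, r2, r3, r5, r8, derive gpu_fault, led_red, reseat_ram, disk_detected, no_display.
Round 2 — r6, derive temp_high.
Round 3 — r4, derive update_required.
Round 4 — r7, derive fan_spinning.
fan_spinning first appears in round 4.

4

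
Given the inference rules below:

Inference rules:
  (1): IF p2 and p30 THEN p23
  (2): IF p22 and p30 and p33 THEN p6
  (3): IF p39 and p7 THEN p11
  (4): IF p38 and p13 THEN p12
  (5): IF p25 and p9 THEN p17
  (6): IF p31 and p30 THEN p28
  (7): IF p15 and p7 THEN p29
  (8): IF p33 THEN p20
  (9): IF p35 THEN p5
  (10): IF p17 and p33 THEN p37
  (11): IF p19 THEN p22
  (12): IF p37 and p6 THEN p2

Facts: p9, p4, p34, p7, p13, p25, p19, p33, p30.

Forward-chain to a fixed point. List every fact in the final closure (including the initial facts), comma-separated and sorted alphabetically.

Round 1: (5) [IF p25 and p9 THEN p17]; (8) [IF p33 THEN p20]; (11) [IF p19 THEN p22]. New: p17, p20, p22.
Round 2: (2) [IF p22 and p30 and p33 THEN p6]; (10) [IF p17 and p33 THEN p37]. New: p6, p37.
Round 3: (12) [IF p37 and p6 THEN p2]. New: p2.
Round 4: (1) [IF p2 and p30 THEN p23]. New: p23.

p13, p17, p19, p2, p20, p22, p23, p25, p30, p33, p34, p37, p4, p6, p7, p9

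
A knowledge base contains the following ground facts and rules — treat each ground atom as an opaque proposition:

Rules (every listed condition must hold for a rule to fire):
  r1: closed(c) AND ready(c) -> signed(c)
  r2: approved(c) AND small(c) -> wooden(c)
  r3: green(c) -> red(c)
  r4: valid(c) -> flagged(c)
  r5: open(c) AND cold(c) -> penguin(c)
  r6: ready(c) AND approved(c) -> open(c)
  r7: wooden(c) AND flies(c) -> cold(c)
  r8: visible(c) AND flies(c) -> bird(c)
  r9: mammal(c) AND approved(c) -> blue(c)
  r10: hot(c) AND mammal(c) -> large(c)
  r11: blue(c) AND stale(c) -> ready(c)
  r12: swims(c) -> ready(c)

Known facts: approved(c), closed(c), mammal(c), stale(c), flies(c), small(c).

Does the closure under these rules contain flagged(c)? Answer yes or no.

Round 1 fires r2, r9, giving wooden(c), blue(c).
Round 2 fires r7, r11, giving cold(c), ready(c).
Round 3 fires r1, r6, giving signed(c), open(c).
Round 4 fires r5, giving penguin(c).
Fixed point reached. flagged(c) is concluded only by r4; r4 needs valid(c) (never derived).

no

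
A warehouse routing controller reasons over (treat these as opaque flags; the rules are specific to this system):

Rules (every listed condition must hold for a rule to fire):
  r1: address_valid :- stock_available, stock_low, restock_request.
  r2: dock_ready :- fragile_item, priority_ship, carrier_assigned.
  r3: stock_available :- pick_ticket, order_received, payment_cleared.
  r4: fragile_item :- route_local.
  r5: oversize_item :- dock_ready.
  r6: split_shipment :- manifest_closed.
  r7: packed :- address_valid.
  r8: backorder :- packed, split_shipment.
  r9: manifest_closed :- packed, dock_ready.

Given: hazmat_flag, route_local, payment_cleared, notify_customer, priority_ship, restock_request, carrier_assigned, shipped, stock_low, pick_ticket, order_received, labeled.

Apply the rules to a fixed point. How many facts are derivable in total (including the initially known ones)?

[1] r3 [stock_available :- pick_ticket, order_received, payment_cleared.]; r4 [fragile_item :- route_local.]. ⇒ new: stock_available, fragile_item.
[2] r1 [address_valid :- stock_available, stock_low, restock_request.]; r2 [dock_ready :- fragile_item, priority_ship, carrier_assigned.]. ⇒ new: address_valid, dock_ready.
[3] r5 [oversize_item :- dock_ready.]; r7 [packed :- address_valid.]. ⇒ new: oversize_item, packed.
[4] r9 [manifest_closed :- packed, dock_ready.]. ⇒ new: manifest_closed.
[5] r6 [split_shipment :- manifest_closed.]. ⇒ new: split_shipment.
[6] r8 [backorder :- packed, split_shipment.]. ⇒ new: backorder.
Closure: {address_valid, backorder, carrier_assigned, dock_ready, fragile_item, hazmat_flag, labeled, manifest_closed, notify_customer, order_received, oversize_item, packed, payment_cleared, pick_ticket, priority_ship, restock_request, route_local, shipped, split_shipment, stock_available, stock_low} — 21 facts.

21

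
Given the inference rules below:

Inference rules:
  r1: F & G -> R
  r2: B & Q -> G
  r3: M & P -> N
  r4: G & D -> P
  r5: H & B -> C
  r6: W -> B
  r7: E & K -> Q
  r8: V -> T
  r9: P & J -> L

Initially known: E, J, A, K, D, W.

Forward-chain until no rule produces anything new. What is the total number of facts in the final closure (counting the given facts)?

11

Round 1: r6 [W -> B]; r7 [E & K -> Q]. Adds B, Q.
Round 2: r2 [B & Q -> G]. Adds G.
Round 3: r4 [G & D -> P]. Adds P.
Round 4: r9 [P & J -> L]. Adds L.
Closure: {A, B, D, E, G, J, K, L, P, Q, W} — 11 facts.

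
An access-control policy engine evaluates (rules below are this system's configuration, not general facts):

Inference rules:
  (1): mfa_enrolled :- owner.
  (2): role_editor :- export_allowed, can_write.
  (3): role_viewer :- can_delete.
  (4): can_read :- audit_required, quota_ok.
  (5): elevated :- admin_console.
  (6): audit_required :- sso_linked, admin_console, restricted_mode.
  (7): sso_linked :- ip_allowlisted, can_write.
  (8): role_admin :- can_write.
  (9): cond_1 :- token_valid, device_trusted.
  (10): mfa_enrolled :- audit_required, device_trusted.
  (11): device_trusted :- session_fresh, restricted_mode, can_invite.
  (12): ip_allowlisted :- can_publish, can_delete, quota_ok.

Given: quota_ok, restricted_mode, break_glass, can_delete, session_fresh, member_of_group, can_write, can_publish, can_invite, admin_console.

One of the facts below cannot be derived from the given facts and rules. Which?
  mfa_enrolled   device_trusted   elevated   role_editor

role_editor

Round 1 fires (3), (5), (8), (11), (12), giving role_viewer, elevated, role_admin, device_trusted, ip_allowlisted.
Round 2 fires (7), giving sso_linked.
Round 3 fires (6), giving audit_required.
Round 4 fires (4), (10), giving can_read, mfa_enrolled.
Derived: mfa_enrolled (round 4), elevated (round 1), device_trusted (round 1). role_editor never appears in any round.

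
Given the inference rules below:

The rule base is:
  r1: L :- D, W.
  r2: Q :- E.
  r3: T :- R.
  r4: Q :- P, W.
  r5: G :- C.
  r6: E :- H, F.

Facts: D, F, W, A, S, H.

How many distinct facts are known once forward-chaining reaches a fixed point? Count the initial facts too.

9

[1] r1 [L :- D, W.]; r6 [E :- H, F.]. ⇒ new: L, E.
[2] r2 [Q :- E.]. ⇒ new: Q.
Closure: {A, D, E, F, H, L, Q, S, W} — 9 facts.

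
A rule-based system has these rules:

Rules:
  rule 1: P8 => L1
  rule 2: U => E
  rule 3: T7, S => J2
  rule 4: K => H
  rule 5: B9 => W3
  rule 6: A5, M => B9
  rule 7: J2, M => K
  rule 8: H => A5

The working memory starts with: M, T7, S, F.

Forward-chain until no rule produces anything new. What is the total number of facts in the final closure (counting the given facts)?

Round 1 — rule 3, derive J2.
Round 2 — rule 7, derive K.
Round 3 — rule 4, derive H.
Round 4 — rule 8, derive A5.
Round 5 — rule 6, derive B9.
Round 6 — rule 5, derive W3.
Closure: {A5, B9, F, H, J2, K, M, S, T7, W3} — 10 facts.

10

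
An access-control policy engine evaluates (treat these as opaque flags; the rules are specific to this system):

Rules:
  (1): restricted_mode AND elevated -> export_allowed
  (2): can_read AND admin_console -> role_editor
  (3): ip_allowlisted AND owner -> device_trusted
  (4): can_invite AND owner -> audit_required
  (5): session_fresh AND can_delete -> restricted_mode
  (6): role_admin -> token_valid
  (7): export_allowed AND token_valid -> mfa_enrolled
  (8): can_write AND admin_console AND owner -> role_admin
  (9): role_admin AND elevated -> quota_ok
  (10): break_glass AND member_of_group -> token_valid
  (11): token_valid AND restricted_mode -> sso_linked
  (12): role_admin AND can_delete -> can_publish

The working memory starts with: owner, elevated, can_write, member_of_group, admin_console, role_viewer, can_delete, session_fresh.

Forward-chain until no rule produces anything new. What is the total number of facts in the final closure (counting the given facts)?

Round 1 fires (5), (8), giving restricted_mode, role_admin.
Round 2 fires (1), (6), (9), (12), giving export_allowed, token_valid, quota_ok, can_publish.
Round 3 fires (7), (11), giving mfa_enrolled, sso_linked.
Closure: {admin_console, can_delete, can_publish, can_write, elevated, export_allowed, member_of_group, mfa_enrolled, owner, quota_ok, restricted_mode, role_admin, role_viewer, session_fresh, sso_linked, token_valid} — 16 facts.

16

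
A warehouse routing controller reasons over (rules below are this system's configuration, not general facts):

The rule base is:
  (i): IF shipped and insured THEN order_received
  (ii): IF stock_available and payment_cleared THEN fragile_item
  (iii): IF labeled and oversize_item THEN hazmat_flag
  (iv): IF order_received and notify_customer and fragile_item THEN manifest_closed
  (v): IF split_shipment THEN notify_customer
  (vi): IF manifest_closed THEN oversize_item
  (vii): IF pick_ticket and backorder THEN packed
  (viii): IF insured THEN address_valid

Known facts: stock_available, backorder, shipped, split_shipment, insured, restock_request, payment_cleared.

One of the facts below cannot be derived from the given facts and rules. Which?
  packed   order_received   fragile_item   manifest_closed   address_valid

Round 1 fires (i), (ii), (v), (viii), giving order_received, fragile_item, notify_customer, address_valid.
Round 2 fires (iv), giving manifest_closed.
Round 3 fires (vi), giving oversize_item.
Derived: address_valid (round 1), order_received (round 1), manifest_closed (round 2), fragile_item (round 1). packed never appears in any round.

packed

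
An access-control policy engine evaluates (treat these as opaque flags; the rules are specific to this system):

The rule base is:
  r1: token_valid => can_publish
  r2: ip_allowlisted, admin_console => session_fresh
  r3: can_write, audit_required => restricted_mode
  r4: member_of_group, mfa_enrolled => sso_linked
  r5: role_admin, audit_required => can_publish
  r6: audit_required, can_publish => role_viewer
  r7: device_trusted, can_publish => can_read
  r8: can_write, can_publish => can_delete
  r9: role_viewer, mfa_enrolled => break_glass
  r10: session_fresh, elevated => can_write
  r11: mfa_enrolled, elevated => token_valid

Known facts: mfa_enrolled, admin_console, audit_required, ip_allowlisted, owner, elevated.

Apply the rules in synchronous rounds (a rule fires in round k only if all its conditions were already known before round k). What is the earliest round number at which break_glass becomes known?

4

[1] r2 [ip_allowlisted, admin_console => session_fresh]; r11 [mfa_enrolled, elevated => token_valid]. ⇒ new: session_fresh, token_valid.
[2] r1 [token_valid => can_publish]; r10 [session_fresh, elevated => can_write]. ⇒ new: can_publish, can_write.
[3] r3 [can_write, audit_required => restricted_mode]; r6 [audit_required, can_publish => role_viewer]; r8 [can_write, can_publish => can_delete]. ⇒ new: restricted_mode, role_viewer, can_delete.
[4] r9 [role_viewer, mfa_enrolled => break_glass]. ⇒ new: break_glass.
break_glass first appears in round 4.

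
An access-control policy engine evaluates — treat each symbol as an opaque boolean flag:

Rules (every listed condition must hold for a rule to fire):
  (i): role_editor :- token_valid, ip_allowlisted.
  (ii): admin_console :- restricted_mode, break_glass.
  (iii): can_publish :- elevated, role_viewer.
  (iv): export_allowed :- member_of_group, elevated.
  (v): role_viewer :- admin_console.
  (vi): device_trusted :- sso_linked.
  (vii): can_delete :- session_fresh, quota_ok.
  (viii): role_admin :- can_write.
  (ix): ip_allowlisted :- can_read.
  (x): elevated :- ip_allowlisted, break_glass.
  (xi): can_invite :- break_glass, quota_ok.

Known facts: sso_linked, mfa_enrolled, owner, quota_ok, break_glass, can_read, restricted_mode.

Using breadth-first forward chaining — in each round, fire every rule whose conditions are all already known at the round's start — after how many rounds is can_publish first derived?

3

Round 1: (ii) [admin_console :- restricted_mode, break_glass.]; (vi) [device_trusted :- sso_linked.]; (ix) [ip_allowlisted :- can_read.]; (xi) [can_invite :- break_glass, quota_ok.]. New: admin_console, device_trusted, ip_allowlisted, can_invite.
Round 2: (v) [role_viewer :- admin_console.]; (x) [elevated :- ip_allowlisted, break_glass.]. New: role_viewer, elevated.
Round 3: (iii) [can_publish :- elevated, role_viewer.]. New: can_publish.
can_publish first appears in round 3.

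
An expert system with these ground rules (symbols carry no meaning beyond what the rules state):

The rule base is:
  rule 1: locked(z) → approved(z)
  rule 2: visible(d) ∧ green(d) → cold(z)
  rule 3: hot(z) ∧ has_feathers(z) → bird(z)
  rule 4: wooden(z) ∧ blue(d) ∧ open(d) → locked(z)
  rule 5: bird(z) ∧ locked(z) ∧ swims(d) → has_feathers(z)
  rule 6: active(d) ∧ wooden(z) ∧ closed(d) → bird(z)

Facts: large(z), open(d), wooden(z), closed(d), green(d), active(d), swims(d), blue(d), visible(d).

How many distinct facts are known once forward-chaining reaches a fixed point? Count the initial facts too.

14

Round 1: rule 2 [visible(d) ∧ green(d) → cold(z)]; rule 4 [wooden(z) ∧ blue(d) ∧ open(d) → locked(z)]; rule 6 [active(d) ∧ wooden(z) ∧ closed(d) → bird(z)]. New: cold(z), locked(z), bird(z).
Round 2: rule 1 [locked(z) → approved(z)]; rule 5 [bird(z) ∧ locked(z) ∧ swims(d) → has_feathers(z)]. New: approved(z), has_feathers(z).
Closure: {active(d), approved(z), bird(z), blue(d), closed(d), cold(z), green(d), has_feathers(z), large(z), locked(z), open(d), swims(d), visible(d), wooden(z)} — 14 facts.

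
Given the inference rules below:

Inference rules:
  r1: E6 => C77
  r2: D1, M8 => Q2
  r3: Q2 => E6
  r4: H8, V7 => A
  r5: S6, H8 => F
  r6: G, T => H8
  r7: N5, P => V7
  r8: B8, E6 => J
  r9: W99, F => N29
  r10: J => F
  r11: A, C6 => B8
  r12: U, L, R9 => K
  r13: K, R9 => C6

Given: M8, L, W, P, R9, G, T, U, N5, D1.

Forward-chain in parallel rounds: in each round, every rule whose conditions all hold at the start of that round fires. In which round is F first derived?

5

Round 1: r2 [D1, M8 => Q2]; r6 [G, T => H8]; r7 [N5, P => V7]; r12 [U, L, R9 => K]. Adds Q2, H8, V7, K.
Round 2: r3 [Q2 => E6]; r4 [H8, V7 => A]; r13 [K, R9 => C6]. Adds E6, A, C6.
Round 3: r1 [E6 => C77]; r11 [A, C6 => B8]. Adds C77, B8.
Round 4: r8 [B8, E6 => J]. Adds J.
Round 5: r10 [J => F]. Adds F.
F first appears in round 5.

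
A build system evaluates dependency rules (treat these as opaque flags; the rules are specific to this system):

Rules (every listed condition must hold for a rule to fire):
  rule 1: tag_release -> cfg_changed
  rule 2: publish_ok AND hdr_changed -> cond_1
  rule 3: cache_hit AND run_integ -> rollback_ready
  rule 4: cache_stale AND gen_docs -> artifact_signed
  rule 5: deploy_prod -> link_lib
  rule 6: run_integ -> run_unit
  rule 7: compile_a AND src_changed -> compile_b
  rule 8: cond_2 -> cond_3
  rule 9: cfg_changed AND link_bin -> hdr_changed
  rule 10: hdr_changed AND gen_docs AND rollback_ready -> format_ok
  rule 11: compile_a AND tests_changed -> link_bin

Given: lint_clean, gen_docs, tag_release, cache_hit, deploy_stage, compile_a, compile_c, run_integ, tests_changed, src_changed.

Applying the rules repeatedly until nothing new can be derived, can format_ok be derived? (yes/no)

Round 1 — rule 1, rule 3, rule 6, rule 7, rule 11, derive cfg_changed, rollback_ready, run_unit, compile_b, link_bin.
Round 2 — rule 9, derive hdr_changed.
Round 3 — rule 10, derive format_ok.
format_ok appears in round 3, so it is derivable.

yes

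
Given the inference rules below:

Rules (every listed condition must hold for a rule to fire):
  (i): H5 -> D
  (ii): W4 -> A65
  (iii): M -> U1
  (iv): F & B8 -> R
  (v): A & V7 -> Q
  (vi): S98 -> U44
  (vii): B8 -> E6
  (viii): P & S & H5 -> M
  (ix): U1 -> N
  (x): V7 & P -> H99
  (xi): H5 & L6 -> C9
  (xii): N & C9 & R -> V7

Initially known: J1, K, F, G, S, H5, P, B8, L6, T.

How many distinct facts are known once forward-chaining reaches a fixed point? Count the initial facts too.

19

Round 1: (i) [H5 -> D]; (iv) [F & B8 -> R]; (vii) [B8 -> E6]; (viii) [P & S & H5 -> M]; (xi) [H5 & L6 -> C9]. Adds D, R, E6, M, C9.
Round 2: (iii) [M -> U1]. Adds U1.
Round 3: (ix) [U1 -> N]. Adds N.
Round 4: (xii) [N & C9 & R -> V7]. Adds V7.
Round 5: (x) [V7 & P -> H99]. Adds H99.
Closure: {B8, C9, D, E6, F, G, H5, H99, J1, K, L6, M, N, P, R, S, T, U1, V7} — 19 facts.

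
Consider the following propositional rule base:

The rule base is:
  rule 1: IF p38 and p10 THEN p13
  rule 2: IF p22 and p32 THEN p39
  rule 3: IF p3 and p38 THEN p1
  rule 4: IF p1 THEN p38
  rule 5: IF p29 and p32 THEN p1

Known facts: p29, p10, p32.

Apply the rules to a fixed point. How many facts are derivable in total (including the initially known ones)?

6

Round 1 — rule 5, derive p1.
Round 2 — rule 4, derive p38.
Round 3 — rule 1, derive p13.
Closure: {p1, p10, p13, p29, p32, p38} — 6 facts.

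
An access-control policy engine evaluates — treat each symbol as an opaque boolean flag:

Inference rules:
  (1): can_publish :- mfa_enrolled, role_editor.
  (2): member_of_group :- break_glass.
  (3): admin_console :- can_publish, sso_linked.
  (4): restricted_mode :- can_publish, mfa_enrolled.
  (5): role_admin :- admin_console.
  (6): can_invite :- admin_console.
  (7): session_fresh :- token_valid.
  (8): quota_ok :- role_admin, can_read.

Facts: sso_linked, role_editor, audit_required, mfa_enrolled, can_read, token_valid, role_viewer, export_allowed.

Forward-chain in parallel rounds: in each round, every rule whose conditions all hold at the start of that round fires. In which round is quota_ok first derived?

4

Round 1: (1) [can_publish :- mfa_enrolled, role_editor.]; (7) [session_fresh :- token_valid.]. New: can_publish, session_fresh.
Round 2: (3) [admin_console :- can_publish, sso_linked.]; (4) [restricted_mode :- can_publish, mfa_enrolled.]. New: admin_console, restricted_mode.
Round 3: (5) [role_admin :- admin_console.]; (6) [can_invite :- admin_console.]. New: role_admin, can_invite.
Round 4: (8) [quota_ok :- role_admin, can_read.]. New: quota_ok.
quota_ok first appears in round 4.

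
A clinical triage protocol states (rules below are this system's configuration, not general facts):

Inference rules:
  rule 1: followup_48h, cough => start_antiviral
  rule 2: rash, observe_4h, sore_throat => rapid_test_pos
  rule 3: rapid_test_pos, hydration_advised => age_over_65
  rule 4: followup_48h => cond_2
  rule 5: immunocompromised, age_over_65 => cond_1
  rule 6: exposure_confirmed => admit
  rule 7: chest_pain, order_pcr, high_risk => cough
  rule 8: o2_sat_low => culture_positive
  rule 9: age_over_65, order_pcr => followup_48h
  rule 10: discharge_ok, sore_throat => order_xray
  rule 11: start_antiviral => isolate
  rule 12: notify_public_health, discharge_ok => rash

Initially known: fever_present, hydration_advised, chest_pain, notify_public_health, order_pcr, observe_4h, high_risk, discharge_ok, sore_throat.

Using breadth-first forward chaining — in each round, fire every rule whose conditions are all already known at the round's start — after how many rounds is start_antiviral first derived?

5

Round 1 fires rule 7, rule 10, rule 12, giving cough, order_xray, rash.
Round 2 fires rule 2, giving rapid_test_pos.
Round 3 fires rule 3, giving age_over_65.
Round 4 fires rule 9, giving followup_48h.
Round 5 fires rule 1, rule 4, giving start_antiviral, cond_2.
start_antiviral first appears in round 5.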